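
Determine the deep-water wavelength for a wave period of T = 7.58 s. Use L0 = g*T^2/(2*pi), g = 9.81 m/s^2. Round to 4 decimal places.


L0 = g * T^2 / (2 * pi)
L0 = 9.81 * 7.58^2 / (2 * pi)
L0 = 9.81 * 57.4564 / 6.28319
L0 = 563.6473 / 6.28319
L0 = 89.7073 m

89.7073


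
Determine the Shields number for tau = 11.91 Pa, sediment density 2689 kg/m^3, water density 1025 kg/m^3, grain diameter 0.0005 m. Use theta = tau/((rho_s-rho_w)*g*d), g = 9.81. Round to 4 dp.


theta = tau / ((rho_s - rho_w) * g * d)
rho_s - rho_w = 2689 - 1025 = 1664
Denominator = 1664 * 9.81 * 0.0005 = 8.161920
theta = 11.91 / 8.161920
theta = 1.4592

1.4592


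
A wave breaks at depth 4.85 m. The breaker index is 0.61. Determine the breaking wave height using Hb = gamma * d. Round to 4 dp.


Hb = gamma * d
Hb = 0.61 * 4.85
Hb = 2.9585 m

2.9585


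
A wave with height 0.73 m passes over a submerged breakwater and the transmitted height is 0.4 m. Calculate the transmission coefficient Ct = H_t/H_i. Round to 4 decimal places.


Ct = H_t / H_i
Ct = 0.4 / 0.73
Ct = 0.5479

0.5479


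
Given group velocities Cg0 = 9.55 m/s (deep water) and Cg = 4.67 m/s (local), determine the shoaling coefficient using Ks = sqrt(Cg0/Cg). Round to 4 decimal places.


Ks = sqrt(Cg0 / Cg)
Ks = sqrt(9.55 / 4.67)
Ks = sqrt(2.0450)
Ks = 1.4300

1.4300


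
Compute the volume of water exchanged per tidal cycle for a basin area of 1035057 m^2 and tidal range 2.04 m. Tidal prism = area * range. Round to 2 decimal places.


Tidal prism = Area * Tidal range
P = 1035057 * 2.04
P = 2111516.28 m^3

2111516.28


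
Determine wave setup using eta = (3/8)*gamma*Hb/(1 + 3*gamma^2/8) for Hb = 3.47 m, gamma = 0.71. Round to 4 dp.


eta = (3/8) * gamma * Hb / (1 + 3*gamma^2/8)
Numerator = (3/8) * 0.71 * 3.47 = 0.923887
Denominator = 1 + 3*0.71^2/8 = 1 + 0.189038 = 1.189038
eta = 0.923887 / 1.189038
eta = 0.7770 m

0.7770


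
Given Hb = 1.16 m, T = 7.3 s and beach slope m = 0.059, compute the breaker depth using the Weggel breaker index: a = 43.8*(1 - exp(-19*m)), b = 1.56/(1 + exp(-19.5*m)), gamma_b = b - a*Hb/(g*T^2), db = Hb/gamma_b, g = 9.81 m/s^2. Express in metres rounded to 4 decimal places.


a = 43.8 * (1 - exp(-19 * m))
exp(-19 * 0.059) = exp(-1.1210) = 0.325954
a = 43.8 * (1 - 0.325954) = 29.523229
b = 1.56 / (1 + exp(-19.5 * m))
exp(-19.5 * 0.059) = exp(-1.1505) = 0.316478
b = 1.56 / (1 + 0.316478) = 1.184979
Hb / (g * T^2) = 1.16 / (9.81 * 7.3^2) = 1.16 / 522.7749 = 0.00221893
gamma_b = b - a * Hb/(g*T^2) = 1.184979 - 29.523229 * 0.00221893 = 1.119470
db = Hb / gamma_b = 1.16 / 1.119470
db = 1.0362 m

1.0362


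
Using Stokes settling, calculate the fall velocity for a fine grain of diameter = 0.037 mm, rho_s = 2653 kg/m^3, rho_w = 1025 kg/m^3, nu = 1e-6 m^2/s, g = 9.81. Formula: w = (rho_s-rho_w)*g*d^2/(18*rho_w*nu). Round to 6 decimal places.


w = (rho_s - rho_w) * g * d^2 / (18 * rho_w * nu)
d = 0.037 mm = 0.000037 m
rho_s - rho_w = 2653 - 1025 = 1628
Numerator = 1628 * 9.81 * (0.000037)^2 = 0.000021863861
Denominator = 18 * 1025 * 1e-6 = 0.018450
w = 0.001185 m/s

0.001185


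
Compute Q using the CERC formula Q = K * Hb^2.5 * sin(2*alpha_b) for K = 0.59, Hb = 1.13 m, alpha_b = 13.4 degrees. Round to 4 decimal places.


Q = K * Hb^2.5 * sin(2 * alpha_b)
Hb^2.5 = 1.13^2.5 = 1.357363
sin(2 * 13.4) = sin(26.8) = 0.450878
Q = 0.59 * 1.357363 * 0.450878
Q = 0.3611 m^3/s

0.3611


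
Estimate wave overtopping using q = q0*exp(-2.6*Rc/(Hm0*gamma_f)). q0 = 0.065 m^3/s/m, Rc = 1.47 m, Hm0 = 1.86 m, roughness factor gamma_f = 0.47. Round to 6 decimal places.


q = q0 * exp(-2.6 * Rc / (Hm0 * gamma_f))
Exponent = -2.6 * 1.47 / (1.86 * 0.47)
= -2.6 * 1.47 / 0.8742
= -4.371997
exp(-4.371997) = 0.012626
q = 0.065 * 0.012626
q = 0.000821 m^3/s/m

0.000821


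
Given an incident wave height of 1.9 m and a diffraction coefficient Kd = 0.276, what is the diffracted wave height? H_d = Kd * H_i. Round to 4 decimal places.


H_d = Kd * H_i
H_d = 0.276 * 1.9
H_d = 0.5244 m

0.5244


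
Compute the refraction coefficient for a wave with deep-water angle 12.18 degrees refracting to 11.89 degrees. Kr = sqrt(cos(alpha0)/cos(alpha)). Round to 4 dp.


Kr = sqrt(cos(alpha0) / cos(alpha))
cos(12.18) = 0.977490
cos(11.89) = 0.978545
Kr = sqrt(0.977490 / 0.978545)
Kr = sqrt(0.998922)
Kr = 0.9995

0.9995


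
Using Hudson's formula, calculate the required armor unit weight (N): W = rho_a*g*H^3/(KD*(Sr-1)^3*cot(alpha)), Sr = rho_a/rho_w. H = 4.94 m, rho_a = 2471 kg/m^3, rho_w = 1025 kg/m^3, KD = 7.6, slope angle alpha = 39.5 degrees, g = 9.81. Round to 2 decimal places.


Sr = rho_a / rho_w = 2471 / 1025 = 2.410732
(Sr - 1) = 1.410732
(Sr - 1)^3 = 2.807587
cot(39.5) = 1 / tan(39.5) = 1 / 0.824336 = 1.213097
Numerator = 2471 * 9.81 * 4.94^3 = 2922285.2066
Denominator = 7.6 * 2.807587 * 1.213097 = 25.884656
W = 2922285.2066 / 25.884656
W = 112896.43 N

112896.43


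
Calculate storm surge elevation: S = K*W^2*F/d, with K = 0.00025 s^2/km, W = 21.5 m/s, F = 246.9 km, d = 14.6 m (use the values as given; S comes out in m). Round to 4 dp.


S = K * W^2 * F / d
W^2 = 21.5^2 = 462.25
S = 0.00025 * 462.25 * 246.9 / 14.6
Numerator = 0.00025 * 462.25 * 246.9 = 28.532381
S = 28.532381 / 14.6 = 1.9543 m

1.9543


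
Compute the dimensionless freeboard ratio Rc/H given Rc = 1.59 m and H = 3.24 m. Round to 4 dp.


Relative freeboard = Rc / H
= 1.59 / 3.24
= 0.4907

0.4907


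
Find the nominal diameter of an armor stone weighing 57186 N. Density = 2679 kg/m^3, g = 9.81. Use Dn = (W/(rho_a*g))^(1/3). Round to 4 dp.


V = W / (rho_a * g)
V = 57186 / (2679 * 9.81)
V = 57186 / 26280.99
V = 2.175945 m^3
Dn = V^(1/3) = 2.175945^(1/3)
Dn = 1.2958 m

1.2958


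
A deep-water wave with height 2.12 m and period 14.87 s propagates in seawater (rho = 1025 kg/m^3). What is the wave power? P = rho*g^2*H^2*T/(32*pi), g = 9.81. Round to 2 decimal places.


P = rho * g^2 * H^2 * T / (32 * pi)
P = 1025 * 9.81^2 * 2.12^2 * 14.87 / (32 * pi)
P = 1025 * 96.2361 * 4.4944 * 14.87 / 100.53096
P = 65575.97 W/m

65575.97


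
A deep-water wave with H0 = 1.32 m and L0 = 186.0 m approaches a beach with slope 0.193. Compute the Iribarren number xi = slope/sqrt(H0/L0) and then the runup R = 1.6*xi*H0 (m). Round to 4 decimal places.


xi = slope / sqrt(H0/L0)
H0/L0 = 1.32/186.0 = 0.007097
sqrt(0.007097) = 0.084242
xi = 0.193 / 0.084242 = 2.291009
R = 1.6 * xi * H0 = 1.6 * 2.291009 * 1.32
R = 4.8386 m

4.8386


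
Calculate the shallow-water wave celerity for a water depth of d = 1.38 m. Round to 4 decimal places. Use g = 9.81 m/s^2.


Using the shallow-water approximation:
C = sqrt(g * d) = sqrt(9.81 * 1.38)
C = sqrt(13.5378)
C = 3.6794 m/s

3.6794


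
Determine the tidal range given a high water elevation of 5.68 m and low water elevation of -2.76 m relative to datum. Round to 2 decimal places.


Tidal range = High water - Low water
Tidal range = 5.68 - (-2.76)
Tidal range = 8.44 m

8.44


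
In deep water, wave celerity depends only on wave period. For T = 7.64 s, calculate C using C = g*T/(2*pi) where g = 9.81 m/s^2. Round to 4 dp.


We use the deep-water celerity formula:
C = g * T / (2 * pi)
C = 9.81 * 7.64 / (2 * 3.14159...)
C = 74.948400 / 6.283185
C = 11.9284 m/s

11.9284


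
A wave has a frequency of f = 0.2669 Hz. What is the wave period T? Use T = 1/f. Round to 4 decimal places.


T = 1 / f
T = 1 / 0.2669
T = 3.7467 s

3.7467


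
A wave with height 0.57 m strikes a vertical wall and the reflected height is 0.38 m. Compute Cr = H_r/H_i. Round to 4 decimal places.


Cr = H_r / H_i
Cr = 0.38 / 0.57
Cr = 0.6667

0.6667


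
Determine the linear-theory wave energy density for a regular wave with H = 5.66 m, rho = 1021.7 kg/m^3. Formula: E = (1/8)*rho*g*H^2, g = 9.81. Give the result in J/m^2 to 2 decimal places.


E = (1/8) * rho * g * H^2
E = (1/8) * 1021.7 * 9.81 * 5.66^2
E = 0.125 * 1021.7 * 9.81 * 32.0356
E = 40136.11 J/m^2

40136.11


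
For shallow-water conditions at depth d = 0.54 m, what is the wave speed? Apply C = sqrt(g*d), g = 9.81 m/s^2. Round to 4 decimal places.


Using the shallow-water approximation:
C = sqrt(g * d) = sqrt(9.81 * 0.54)
C = sqrt(5.2974)
C = 2.3016 m/s

2.3016


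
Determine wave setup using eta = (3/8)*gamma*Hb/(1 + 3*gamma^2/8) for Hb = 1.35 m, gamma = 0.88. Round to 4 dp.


eta = (3/8) * gamma * Hb / (1 + 3*gamma^2/8)
Numerator = (3/8) * 0.88 * 1.35 = 0.445500
Denominator = 1 + 3*0.88^2/8 = 1 + 0.290400 = 1.290400
eta = 0.445500 / 1.290400
eta = 0.3452 m

0.3452


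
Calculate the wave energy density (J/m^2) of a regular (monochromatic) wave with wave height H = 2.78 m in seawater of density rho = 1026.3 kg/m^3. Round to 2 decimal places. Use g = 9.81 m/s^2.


E = (1/8) * rho * g * H^2
E = (1/8) * 1026.3 * 9.81 * 2.78^2
E = 0.125 * 1026.3 * 9.81 * 7.7284
E = 9726.19 J/m^2

9726.19


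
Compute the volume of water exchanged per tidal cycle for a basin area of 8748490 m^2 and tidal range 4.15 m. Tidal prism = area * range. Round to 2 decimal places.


Tidal prism = Area * Tidal range
P = 8748490 * 4.15
P = 36306233.50 m^3

36306233.50


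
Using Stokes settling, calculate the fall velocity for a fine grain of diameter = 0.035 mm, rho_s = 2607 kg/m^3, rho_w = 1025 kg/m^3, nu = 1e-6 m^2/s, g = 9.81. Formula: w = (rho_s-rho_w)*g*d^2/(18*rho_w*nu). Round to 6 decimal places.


w = (rho_s - rho_w) * g * d^2 / (18 * rho_w * nu)
d = 0.035 mm = 0.000035 m
rho_s - rho_w = 2607 - 1025 = 1582
Numerator = 1582 * 9.81 * (0.000035)^2 = 0.000019011290
Denominator = 18 * 1025 * 1e-6 = 0.018450
w = 0.001030 m/s

0.001030


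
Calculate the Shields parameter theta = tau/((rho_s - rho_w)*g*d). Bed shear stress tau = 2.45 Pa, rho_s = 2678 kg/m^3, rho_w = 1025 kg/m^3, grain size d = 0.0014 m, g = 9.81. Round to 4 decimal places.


theta = tau / ((rho_s - rho_w) * g * d)
rho_s - rho_w = 2678 - 1025 = 1653
Denominator = 1653 * 9.81 * 0.0014 = 22.702302
theta = 2.45 / 22.702302
theta = 0.1079

0.1079


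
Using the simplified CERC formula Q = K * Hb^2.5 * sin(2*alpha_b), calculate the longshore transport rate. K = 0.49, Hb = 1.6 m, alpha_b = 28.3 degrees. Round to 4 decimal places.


Q = K * Hb^2.5 * sin(2 * alpha_b)
Hb^2.5 = 1.6^2.5 = 3.238172
sin(2 * 28.3) = sin(56.6) = 0.834848
Q = 0.49 * 3.238172 * 0.834848
Q = 1.3247 m^3/s

1.3247


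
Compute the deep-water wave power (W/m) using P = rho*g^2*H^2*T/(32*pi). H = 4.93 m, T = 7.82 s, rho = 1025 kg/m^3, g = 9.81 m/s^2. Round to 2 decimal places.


P = rho * g^2 * H^2 * T / (32 * pi)
P = 1025 * 9.81^2 * 4.93^2 * 7.82 / (32 * pi)
P = 1025 * 96.2361 * 24.3049 * 7.82 / 100.53096
P = 186493.04 W/m

186493.04


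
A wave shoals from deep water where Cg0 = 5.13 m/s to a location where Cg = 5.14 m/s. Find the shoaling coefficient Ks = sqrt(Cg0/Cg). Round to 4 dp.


Ks = sqrt(Cg0 / Cg)
Ks = sqrt(5.13 / 5.14)
Ks = sqrt(0.9981)
Ks = 0.9990

0.9990


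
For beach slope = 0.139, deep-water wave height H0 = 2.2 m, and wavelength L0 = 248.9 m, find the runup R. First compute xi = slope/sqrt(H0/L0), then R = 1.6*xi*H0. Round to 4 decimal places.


xi = slope / sqrt(H0/L0)
H0/L0 = 2.2/248.9 = 0.008839
sqrt(0.008839) = 0.094015
xi = 0.139 / 0.094015 = 1.478482
R = 1.6 * xi * H0 = 1.6 * 1.478482 * 2.2
R = 5.2043 m

5.2043


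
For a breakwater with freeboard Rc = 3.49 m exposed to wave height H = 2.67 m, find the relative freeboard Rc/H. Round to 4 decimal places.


Relative freeboard = Rc / H
= 3.49 / 2.67
= 1.3071

1.3071


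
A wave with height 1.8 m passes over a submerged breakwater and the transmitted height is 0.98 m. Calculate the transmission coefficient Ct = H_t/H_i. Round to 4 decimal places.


Ct = H_t / H_i
Ct = 0.98 / 1.8
Ct = 0.5444

0.5444


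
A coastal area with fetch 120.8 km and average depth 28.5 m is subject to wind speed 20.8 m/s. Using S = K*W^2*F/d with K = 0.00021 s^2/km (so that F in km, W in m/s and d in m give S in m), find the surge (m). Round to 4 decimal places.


S = K * W^2 * F / d
W^2 = 20.8^2 = 432.64
S = 0.00021 * 432.64 * 120.8 / 28.5
Numerator = 0.00021 * 432.64 * 120.8 = 10.975212
S = 10.975212 / 28.5 = 0.3851 m

0.3851


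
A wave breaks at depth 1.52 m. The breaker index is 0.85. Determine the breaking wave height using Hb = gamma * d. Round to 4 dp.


Hb = gamma * d
Hb = 0.85 * 1.52
Hb = 1.2920 m

1.2920


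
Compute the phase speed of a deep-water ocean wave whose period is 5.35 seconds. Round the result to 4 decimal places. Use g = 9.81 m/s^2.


We use the deep-water celerity formula:
C = g * T / (2 * pi)
C = 9.81 * 5.35 / (2 * 3.14159...)
C = 52.483500 / 6.283185
C = 8.3530 m/s

8.3530


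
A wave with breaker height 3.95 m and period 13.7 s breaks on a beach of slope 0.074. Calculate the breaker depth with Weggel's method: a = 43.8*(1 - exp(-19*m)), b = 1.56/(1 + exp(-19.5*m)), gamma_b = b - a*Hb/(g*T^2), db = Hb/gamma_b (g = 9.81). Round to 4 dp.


a = 43.8 * (1 - exp(-19 * m))
exp(-19 * 0.074) = exp(-1.4060) = 0.245122
a = 43.8 * (1 - 0.245122) = 33.063665
b = 1.56 / (1 + exp(-19.5 * m))
exp(-19.5 * 0.074) = exp(-1.4430) = 0.236218
b = 1.56 / (1 + 0.236218) = 1.261913
Hb / (g * T^2) = 3.95 / (9.81 * 13.7^2) = 3.95 / 1841.2389 = 0.00214529
gamma_b = b - a * Hb/(g*T^2) = 1.261913 - 33.063665 * 0.00214529 = 1.190982
db = Hb / gamma_b = 3.95 / 1.190982
db = 3.3166 m

3.3166


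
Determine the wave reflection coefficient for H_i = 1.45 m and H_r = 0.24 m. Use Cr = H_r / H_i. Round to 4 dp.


Cr = H_r / H_i
Cr = 0.24 / 1.45
Cr = 0.1655

0.1655


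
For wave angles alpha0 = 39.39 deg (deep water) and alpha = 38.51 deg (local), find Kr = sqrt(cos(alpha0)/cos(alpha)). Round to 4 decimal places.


Kr = sqrt(cos(alpha0) / cos(alpha))
cos(39.39) = 0.772844
cos(38.51) = 0.782499
Kr = sqrt(0.772844 / 0.782499)
Kr = sqrt(0.987661)
Kr = 0.9938

0.9938


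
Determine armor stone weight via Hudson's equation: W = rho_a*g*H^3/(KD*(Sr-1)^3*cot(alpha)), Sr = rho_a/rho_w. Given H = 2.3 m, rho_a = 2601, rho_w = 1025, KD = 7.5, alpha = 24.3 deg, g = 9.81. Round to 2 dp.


Sr = rho_a / rho_w = 2601 / 1025 = 2.537561
(Sr - 1) = 1.537561
(Sr - 1)^3 = 3.634938
cot(24.3) = 1 / tan(24.3) = 1 / 0.451517 = 2.214754
Numerator = 2601 * 9.81 * 2.3^3 = 310450.8603
Denominator = 7.5 * 3.634938 * 2.214754 = 60.378720
W = 310450.8603 / 60.378720
W = 5141.73 N

5141.73


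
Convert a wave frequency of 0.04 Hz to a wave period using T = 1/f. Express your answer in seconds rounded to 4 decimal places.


T = 1 / f
T = 1 / 0.04
T = 25.0000 s

25.0000


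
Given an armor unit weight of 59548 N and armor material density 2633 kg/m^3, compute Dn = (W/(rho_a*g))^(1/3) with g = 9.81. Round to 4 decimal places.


V = W / (rho_a * g)
V = 59548 / (2633 * 9.81)
V = 59548 / 25829.73
V = 2.305405 m^3
Dn = V^(1/3) = 2.305405^(1/3)
Dn = 1.3210 m

1.3210


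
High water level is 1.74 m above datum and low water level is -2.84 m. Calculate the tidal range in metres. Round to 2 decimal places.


Tidal range = High water - Low water
Tidal range = 1.74 - (-2.84)
Tidal range = 4.58 m

4.58


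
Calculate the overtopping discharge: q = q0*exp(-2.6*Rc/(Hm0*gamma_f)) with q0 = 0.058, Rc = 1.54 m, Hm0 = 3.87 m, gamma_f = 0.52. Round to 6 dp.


q = q0 * exp(-2.6 * Rc / (Hm0 * gamma_f))
Exponent = -2.6 * 1.54 / (3.87 * 0.52)
= -2.6 * 1.54 / 2.0124
= -1.989664
exp(-1.989664) = 0.136741
q = 0.058 * 0.136741
q = 0.007931 m^3/s/m

0.007931


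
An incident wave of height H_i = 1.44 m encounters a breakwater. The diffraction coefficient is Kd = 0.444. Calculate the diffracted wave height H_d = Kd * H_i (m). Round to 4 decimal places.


H_d = Kd * H_i
H_d = 0.444 * 1.44
H_d = 0.6394 m

0.6394


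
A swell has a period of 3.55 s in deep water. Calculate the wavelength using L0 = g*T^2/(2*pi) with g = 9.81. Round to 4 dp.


L0 = g * T^2 / (2 * pi)
L0 = 9.81 * 3.55^2 / (2 * pi)
L0 = 9.81 * 12.6025 / 6.28319
L0 = 123.6305 / 6.28319
L0 = 19.6764 m

19.6764


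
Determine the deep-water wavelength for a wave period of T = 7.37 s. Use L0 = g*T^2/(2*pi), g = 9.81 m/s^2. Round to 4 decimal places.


L0 = g * T^2 / (2 * pi)
L0 = 9.81 * 7.37^2 / (2 * pi)
L0 = 9.81 * 54.3169 / 6.28319
L0 = 532.8488 / 6.28319
L0 = 84.8055 m

84.8055


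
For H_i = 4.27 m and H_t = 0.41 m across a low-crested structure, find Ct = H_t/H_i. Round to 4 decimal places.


Ct = H_t / H_i
Ct = 0.41 / 4.27
Ct = 0.0960

0.0960


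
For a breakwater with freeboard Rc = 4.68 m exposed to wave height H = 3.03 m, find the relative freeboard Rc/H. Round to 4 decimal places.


Relative freeboard = Rc / H
= 4.68 / 3.03
= 1.5446

1.5446


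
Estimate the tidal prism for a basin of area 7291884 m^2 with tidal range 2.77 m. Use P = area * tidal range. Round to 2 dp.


Tidal prism = Area * Tidal range
P = 7291884 * 2.77
P = 20198518.68 m^3

20198518.68


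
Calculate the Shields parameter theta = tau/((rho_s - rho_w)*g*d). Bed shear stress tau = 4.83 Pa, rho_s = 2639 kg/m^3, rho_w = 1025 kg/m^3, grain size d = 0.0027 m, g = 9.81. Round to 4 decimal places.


theta = tau / ((rho_s - rho_w) * g * d)
rho_s - rho_w = 2639 - 1025 = 1614
Denominator = 1614 * 9.81 * 0.0027 = 42.750018
theta = 4.83 / 42.750018
theta = 0.1130

0.1130


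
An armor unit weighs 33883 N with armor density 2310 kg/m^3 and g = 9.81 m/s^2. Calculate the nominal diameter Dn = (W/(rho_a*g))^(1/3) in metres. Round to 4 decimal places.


V = W / (rho_a * g)
V = 33883 / (2310 * 9.81)
V = 33883 / 22661.10
V = 1.495205 m^3
Dn = V^(1/3) = 1.495205^(1/3)
Dn = 1.1435 m

1.1435


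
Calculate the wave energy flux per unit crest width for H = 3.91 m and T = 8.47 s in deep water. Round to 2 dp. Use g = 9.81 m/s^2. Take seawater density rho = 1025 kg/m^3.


P = rho * g^2 * H^2 * T / (32 * pi)
P = 1025 * 9.81^2 * 3.91^2 * 8.47 / (32 * pi)
P = 1025 * 96.2361 * 15.2881 * 8.47 / 100.53096
P = 127057.10 W/m

127057.10


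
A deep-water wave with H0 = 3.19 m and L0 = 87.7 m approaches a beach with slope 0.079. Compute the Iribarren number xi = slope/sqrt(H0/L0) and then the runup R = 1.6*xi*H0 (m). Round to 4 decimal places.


xi = slope / sqrt(H0/L0)
H0/L0 = 3.19/87.7 = 0.036374
sqrt(0.036374) = 0.190720
xi = 0.079 / 0.190720 = 0.414220
R = 1.6 * xi * H0 = 1.6 * 0.414220 * 3.19
R = 2.1142 m

2.1142


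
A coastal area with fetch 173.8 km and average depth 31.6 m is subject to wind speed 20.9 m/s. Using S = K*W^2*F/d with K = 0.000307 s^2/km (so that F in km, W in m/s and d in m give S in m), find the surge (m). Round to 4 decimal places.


S = K * W^2 * F / d
W^2 = 20.9^2 = 436.81
S = 0.000307 * 436.81 * 173.8 / 31.6
Numerator = 0.000307 * 436.81 * 173.8 = 23.306696
S = 23.306696 / 31.6 = 0.7376 m

0.7376


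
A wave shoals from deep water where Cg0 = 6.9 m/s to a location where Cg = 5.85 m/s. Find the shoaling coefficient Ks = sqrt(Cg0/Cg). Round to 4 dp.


Ks = sqrt(Cg0 / Cg)
Ks = sqrt(6.9 / 5.85)
Ks = sqrt(1.1795)
Ks = 1.0860

1.0860


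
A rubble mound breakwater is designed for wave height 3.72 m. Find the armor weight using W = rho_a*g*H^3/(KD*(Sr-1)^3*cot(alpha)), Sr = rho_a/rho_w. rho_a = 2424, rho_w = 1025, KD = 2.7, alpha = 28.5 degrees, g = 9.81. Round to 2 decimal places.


Sr = rho_a / rho_w = 2424 / 1025 = 2.364878
(Sr - 1) = 1.364878
(Sr - 1)^3 = 2.542621
cot(28.5) = 1 / tan(28.5) = 1 / 0.542956 = 1.841771
Numerator = 2424 * 9.81 * 3.72^3 = 1224138.1773
Denominator = 2.7 * 2.542621 * 1.841771 = 12.643896
W = 1224138.1773 / 12.643896
W = 96816.53 N

96816.53


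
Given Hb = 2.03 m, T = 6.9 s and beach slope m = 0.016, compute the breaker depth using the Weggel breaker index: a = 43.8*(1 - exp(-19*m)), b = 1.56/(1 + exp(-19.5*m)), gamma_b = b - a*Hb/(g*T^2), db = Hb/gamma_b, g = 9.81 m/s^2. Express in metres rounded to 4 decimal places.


a = 43.8 * (1 - exp(-19 * m))
exp(-19 * 0.016) = exp(-0.3040) = 0.737861
a = 43.8 * (1 - 0.737861) = 11.481694
b = 1.56 / (1 + exp(-19.5 * m))
exp(-19.5 * 0.016) = exp(-0.3120) = 0.731982
b = 1.56 / (1 + 0.731982) = 0.900702
Hb / (g * T^2) = 2.03 / (9.81 * 6.9^2) = 2.03 / 467.0541 = 0.00434639
gamma_b = b - a * Hb/(g*T^2) = 0.900702 - 11.481694 * 0.00434639 = 0.850799
db = Hb / gamma_b = 2.03 / 0.850799
db = 2.3860 m

2.3860


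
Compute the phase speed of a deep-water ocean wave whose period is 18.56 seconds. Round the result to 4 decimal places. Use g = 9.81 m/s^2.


We use the deep-water celerity formula:
C = g * T / (2 * pi)
C = 9.81 * 18.56 / (2 * 3.14159...)
C = 182.073600 / 6.283185
C = 28.9779 m/s

28.9779


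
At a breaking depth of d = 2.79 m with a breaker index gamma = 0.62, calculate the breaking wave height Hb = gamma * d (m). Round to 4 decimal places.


Hb = gamma * d
Hb = 0.62 * 2.79
Hb = 1.7298 m

1.7298


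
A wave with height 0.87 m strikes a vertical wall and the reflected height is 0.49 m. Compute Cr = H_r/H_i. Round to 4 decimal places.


Cr = H_r / H_i
Cr = 0.49 / 0.87
Cr = 0.5632

0.5632


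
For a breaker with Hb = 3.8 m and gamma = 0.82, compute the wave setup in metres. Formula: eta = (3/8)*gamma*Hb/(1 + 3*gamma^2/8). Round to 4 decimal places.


eta = (3/8) * gamma * Hb / (1 + 3*gamma^2/8)
Numerator = (3/8) * 0.82 * 3.8 = 1.168500
Denominator = 1 + 3*0.82^2/8 = 1 + 0.252150 = 1.252150
eta = 1.168500 / 1.252150
eta = 0.9332 m

0.9332


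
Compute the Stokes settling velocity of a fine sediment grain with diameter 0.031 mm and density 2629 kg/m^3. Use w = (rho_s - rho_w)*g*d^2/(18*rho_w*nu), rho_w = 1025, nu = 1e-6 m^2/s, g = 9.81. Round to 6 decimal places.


w = (rho_s - rho_w) * g * d^2 / (18 * rho_w * nu)
d = 0.031 mm = 0.000031 m
rho_s - rho_w = 2629 - 1025 = 1604
Numerator = 1604 * 9.81 * (0.000031)^2 = 0.000015121566
Denominator = 18 * 1025 * 1e-6 = 0.018450
w = 0.000820 m/s

0.000820


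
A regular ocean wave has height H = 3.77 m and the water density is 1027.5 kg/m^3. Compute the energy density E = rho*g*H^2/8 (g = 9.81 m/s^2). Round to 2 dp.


E = (1/8) * rho * g * H^2
E = (1/8) * 1027.5 * 9.81 * 3.77^2
E = 0.125 * 1027.5 * 9.81 * 14.2129
E = 17907.85 J/m^2

17907.85


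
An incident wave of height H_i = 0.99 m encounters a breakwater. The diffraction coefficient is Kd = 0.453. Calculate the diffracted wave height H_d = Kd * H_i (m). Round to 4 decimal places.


H_d = Kd * H_i
H_d = 0.453 * 0.99
H_d = 0.4485 m

0.4485


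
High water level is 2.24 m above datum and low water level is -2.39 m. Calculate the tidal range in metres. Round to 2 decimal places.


Tidal range = High water - Low water
Tidal range = 2.24 - (-2.39)
Tidal range = 4.63 m

4.63


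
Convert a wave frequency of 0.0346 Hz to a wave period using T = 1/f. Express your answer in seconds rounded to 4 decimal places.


T = 1 / f
T = 1 / 0.0346
T = 28.9017 s

28.9017


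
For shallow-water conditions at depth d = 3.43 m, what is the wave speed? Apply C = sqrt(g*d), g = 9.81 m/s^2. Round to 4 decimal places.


Using the shallow-water approximation:
C = sqrt(g * d) = sqrt(9.81 * 3.43)
C = sqrt(33.6483)
C = 5.8007 m/s

5.8007


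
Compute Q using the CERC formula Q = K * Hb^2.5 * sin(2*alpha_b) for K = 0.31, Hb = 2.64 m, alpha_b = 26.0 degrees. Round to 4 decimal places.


Q = K * Hb^2.5 * sin(2 * alpha_b)
Hb^2.5 = 2.64^2.5 = 11.324260
sin(2 * 26.0) = sin(52.0) = 0.788011
Q = 0.31 * 11.324260 * 0.788011
Q = 2.7663 m^3/s

2.7663


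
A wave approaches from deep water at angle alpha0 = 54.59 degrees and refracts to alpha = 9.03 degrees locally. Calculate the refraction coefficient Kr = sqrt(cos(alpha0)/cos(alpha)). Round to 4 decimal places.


Kr = sqrt(cos(alpha0) / cos(alpha))
cos(54.59) = 0.579423
cos(9.03) = 0.987606
Kr = sqrt(0.579423 / 0.987606)
Kr = sqrt(0.586695)
Kr = 0.7660

0.7660


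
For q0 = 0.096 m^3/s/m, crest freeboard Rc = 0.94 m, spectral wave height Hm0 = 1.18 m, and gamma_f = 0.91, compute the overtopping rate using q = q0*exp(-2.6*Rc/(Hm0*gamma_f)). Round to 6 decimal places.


q = q0 * exp(-2.6 * Rc / (Hm0 * gamma_f))
Exponent = -2.6 * 0.94 / (1.18 * 0.91)
= -2.6 * 0.94 / 1.0738
= -2.276029
exp(-2.276029) = 0.102691
q = 0.096 * 0.102691
q = 0.009858 m^3/s/m

0.009858


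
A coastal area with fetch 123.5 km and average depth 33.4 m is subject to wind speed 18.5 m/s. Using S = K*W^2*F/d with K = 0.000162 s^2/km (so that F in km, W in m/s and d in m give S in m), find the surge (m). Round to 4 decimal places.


S = K * W^2 * F / d
W^2 = 18.5^2 = 342.25
S = 0.000162 * 342.25 * 123.5 / 33.4
Numerator = 0.000162 * 342.25 * 123.5 = 6.847396
S = 6.847396 / 33.4 = 0.2050 m

0.2050


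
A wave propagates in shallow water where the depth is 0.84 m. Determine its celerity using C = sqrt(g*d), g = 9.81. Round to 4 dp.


Using the shallow-water approximation:
C = sqrt(g * d) = sqrt(9.81 * 0.84)
C = sqrt(8.2404)
C = 2.8706 m/s

2.8706


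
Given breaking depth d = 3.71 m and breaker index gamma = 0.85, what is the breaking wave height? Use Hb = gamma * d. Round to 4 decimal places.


Hb = gamma * d
Hb = 0.85 * 3.71
Hb = 3.1535 m

3.1535


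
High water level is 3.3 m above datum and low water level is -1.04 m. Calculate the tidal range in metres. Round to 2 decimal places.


Tidal range = High water - Low water
Tidal range = 3.3 - (-1.04)
Tidal range = 4.34 m

4.34


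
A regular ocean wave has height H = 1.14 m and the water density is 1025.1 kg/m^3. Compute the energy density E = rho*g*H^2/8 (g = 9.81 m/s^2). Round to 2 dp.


E = (1/8) * rho * g * H^2
E = (1/8) * 1025.1 * 9.81 * 1.14^2
E = 0.125 * 1025.1 * 9.81 * 1.2996
E = 1633.63 J/m^2

1633.63


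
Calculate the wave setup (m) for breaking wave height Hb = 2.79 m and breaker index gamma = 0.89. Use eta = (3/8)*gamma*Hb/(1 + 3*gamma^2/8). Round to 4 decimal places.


eta = (3/8) * gamma * Hb / (1 + 3*gamma^2/8)
Numerator = (3/8) * 0.89 * 2.79 = 0.931163
Denominator = 1 + 3*0.89^2/8 = 1 + 0.297038 = 1.297038
eta = 0.931163 / 1.297038
eta = 0.7179 m

0.7179


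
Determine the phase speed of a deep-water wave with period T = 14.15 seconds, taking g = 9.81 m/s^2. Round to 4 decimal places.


We use the deep-water celerity formula:
C = g * T / (2 * pi)
C = 9.81 * 14.15 / (2 * 3.14159...)
C = 138.811500 / 6.283185
C = 22.0925 m/s

22.0925


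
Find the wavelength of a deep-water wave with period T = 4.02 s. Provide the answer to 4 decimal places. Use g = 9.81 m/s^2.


L0 = g * T^2 / (2 * pi)
L0 = 9.81 * 4.02^2 / (2 * pi)
L0 = 9.81 * 16.1604 / 6.28319
L0 = 158.5335 / 6.28319
L0 = 25.2314 m

25.2314


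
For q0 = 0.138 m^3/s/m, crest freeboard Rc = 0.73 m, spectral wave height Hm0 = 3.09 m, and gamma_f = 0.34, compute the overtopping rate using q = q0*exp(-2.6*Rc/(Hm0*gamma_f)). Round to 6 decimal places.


q = q0 * exp(-2.6 * Rc / (Hm0 * gamma_f))
Exponent = -2.6 * 0.73 / (3.09 * 0.34)
= -2.6 * 0.73 / 1.0506
= -1.806587
exp(-1.806587) = 0.164214
q = 0.138 * 0.164214
q = 0.022661 m^3/s/m

0.022661


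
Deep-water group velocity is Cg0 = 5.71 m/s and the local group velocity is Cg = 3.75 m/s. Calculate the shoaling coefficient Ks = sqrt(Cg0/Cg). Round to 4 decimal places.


Ks = sqrt(Cg0 / Cg)
Ks = sqrt(5.71 / 3.75)
Ks = sqrt(1.5227)
Ks = 1.2340

1.2340


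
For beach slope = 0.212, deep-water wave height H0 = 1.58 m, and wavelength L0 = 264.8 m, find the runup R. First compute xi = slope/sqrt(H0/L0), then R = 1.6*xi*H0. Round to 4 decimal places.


xi = slope / sqrt(H0/L0)
H0/L0 = 1.58/264.8 = 0.005967
sqrt(0.005967) = 0.077245
xi = 0.212 / 0.077245 = 2.744519
R = 1.6 * xi * H0 = 1.6 * 2.744519 * 1.58
R = 6.9381 m

6.9381


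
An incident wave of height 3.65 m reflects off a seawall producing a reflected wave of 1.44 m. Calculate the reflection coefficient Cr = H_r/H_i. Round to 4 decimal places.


Cr = H_r / H_i
Cr = 1.44 / 3.65
Cr = 0.3945

0.3945


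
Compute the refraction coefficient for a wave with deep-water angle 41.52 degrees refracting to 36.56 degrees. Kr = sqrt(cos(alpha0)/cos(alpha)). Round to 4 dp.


Kr = sqrt(cos(alpha0) / cos(alpha))
cos(41.52) = 0.748724
cos(36.56) = 0.803234
Kr = sqrt(0.748724 / 0.803234)
Kr = sqrt(0.932138)
Kr = 0.9655

0.9655


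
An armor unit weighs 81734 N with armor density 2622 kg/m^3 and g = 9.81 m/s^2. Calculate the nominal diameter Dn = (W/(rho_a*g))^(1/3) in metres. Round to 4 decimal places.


V = W / (rho_a * g)
V = 81734 / (2622 * 9.81)
V = 81734 / 25721.82
V = 3.177613 m^3
Dn = V^(1/3) = 3.177613^(1/3)
Dn = 1.4702 m

1.4702


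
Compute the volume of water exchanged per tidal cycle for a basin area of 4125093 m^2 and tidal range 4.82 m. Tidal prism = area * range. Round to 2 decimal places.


Tidal prism = Area * Tidal range
P = 4125093 * 4.82
P = 19882948.26 m^3

19882948.26


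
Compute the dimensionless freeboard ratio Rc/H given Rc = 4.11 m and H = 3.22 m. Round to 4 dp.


Relative freeboard = Rc / H
= 4.11 / 3.22
= 1.2764

1.2764


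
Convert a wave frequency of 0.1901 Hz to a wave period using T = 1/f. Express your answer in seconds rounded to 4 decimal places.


T = 1 / f
T = 1 / 0.1901
T = 5.2604 s

5.2604


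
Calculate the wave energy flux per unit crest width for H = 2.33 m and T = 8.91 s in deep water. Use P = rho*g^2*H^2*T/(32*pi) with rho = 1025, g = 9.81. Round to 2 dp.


P = rho * g^2 * H^2 * T / (32 * pi)
P = 1025 * 9.81^2 * 2.33^2 * 8.91 / (32 * pi)
P = 1025 * 96.2361 * 5.4289 * 8.91 / 100.53096
P = 47462.61 W/m

47462.61


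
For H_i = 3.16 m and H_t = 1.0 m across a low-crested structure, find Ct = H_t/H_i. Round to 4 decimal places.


Ct = H_t / H_i
Ct = 1.0 / 3.16
Ct = 0.3165

0.3165


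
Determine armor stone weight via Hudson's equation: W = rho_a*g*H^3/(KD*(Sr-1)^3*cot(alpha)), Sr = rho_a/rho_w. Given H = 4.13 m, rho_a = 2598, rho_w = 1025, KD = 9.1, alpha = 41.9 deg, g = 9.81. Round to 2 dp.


Sr = rho_a / rho_w = 2598 / 1025 = 2.534634
(Sr - 1) = 1.534634
(Sr - 1)^3 = 3.614220
cot(41.9) = 1 / tan(41.9) = 1 / 0.897249 = 1.114518
Numerator = 2598 * 9.81 * 4.13^3 = 1795387.9626
Denominator = 9.1 * 3.614220 * 1.114518 = 36.655836
W = 1795387.9626 / 36.655836
W = 48979.59 N

48979.59


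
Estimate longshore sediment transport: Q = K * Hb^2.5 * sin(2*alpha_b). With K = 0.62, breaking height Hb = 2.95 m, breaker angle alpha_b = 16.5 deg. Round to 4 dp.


Q = K * Hb^2.5 * sin(2 * alpha_b)
Hb^2.5 = 2.95^2.5 = 14.947035
sin(2 * 16.5) = sin(33.0) = 0.544639
Q = 0.62 * 14.947035 * 0.544639
Q = 5.0473 m^3/s

5.0473


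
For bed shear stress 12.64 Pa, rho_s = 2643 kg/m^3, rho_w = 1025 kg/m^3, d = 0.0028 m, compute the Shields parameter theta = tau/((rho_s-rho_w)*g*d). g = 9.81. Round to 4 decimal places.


theta = tau / ((rho_s - rho_w) * g * d)
rho_s - rho_w = 2643 - 1025 = 1618
Denominator = 1618 * 9.81 * 0.0028 = 44.443224
theta = 12.64 / 44.443224
theta = 0.2844

0.2844


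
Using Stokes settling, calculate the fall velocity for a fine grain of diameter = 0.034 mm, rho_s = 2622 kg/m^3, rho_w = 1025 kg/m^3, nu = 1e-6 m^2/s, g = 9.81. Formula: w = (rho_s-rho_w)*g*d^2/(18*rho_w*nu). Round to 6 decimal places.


w = (rho_s - rho_w) * g * d^2 / (18 * rho_w * nu)
d = 0.034 mm = 0.000034 m
rho_s - rho_w = 2622 - 1025 = 1597
Numerator = 1597 * 9.81 * (0.000034)^2 = 0.000018110555
Denominator = 18 * 1025 * 1e-6 = 0.018450
w = 0.000982 m/s

0.000982


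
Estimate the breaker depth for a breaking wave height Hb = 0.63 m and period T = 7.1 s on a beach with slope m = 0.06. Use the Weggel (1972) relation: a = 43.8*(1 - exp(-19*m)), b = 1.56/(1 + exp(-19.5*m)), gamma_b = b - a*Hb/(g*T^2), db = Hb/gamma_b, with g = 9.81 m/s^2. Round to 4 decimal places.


a = 43.8 * (1 - exp(-19 * m))
exp(-19 * 0.06) = exp(-1.1400) = 0.319819
a = 43.8 * (1 - 0.319819) = 29.791927
b = 1.56 / (1 + exp(-19.5 * m))
exp(-19.5 * 0.06) = exp(-1.1700) = 0.310367
b = 1.56 / (1 + 0.310367) = 1.190506
Hb / (g * T^2) = 0.63 / (9.81 * 7.1^2) = 0.63 / 494.5221 = 0.00127396
gamma_b = b - a * Hb/(g*T^2) = 1.190506 - 29.791927 * 0.00127396 = 1.152553
db = Hb / gamma_b = 0.63 / 1.152553
db = 0.5466 m

0.5466


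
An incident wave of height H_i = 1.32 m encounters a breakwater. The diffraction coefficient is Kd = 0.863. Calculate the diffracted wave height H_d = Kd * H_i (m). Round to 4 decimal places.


H_d = Kd * H_i
H_d = 0.863 * 1.32
H_d = 1.1392 m

1.1392


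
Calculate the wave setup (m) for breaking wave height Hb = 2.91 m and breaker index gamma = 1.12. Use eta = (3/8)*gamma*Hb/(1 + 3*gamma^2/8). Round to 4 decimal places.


eta = (3/8) * gamma * Hb / (1 + 3*gamma^2/8)
Numerator = (3/8) * 1.12 * 2.91 = 1.222200
Denominator = 1 + 3*1.12^2/8 = 1 + 0.470400 = 1.470400
eta = 1.222200 / 1.470400
eta = 0.8312 m

0.8312


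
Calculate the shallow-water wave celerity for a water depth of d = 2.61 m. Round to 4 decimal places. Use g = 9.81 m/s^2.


Using the shallow-water approximation:
C = sqrt(g * d) = sqrt(9.81 * 2.61)
C = sqrt(25.6041)
C = 5.0600 m/s

5.0600


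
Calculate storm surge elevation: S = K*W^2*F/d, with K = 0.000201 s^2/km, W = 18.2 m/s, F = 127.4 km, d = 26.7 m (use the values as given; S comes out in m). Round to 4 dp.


S = K * W^2 * F / d
W^2 = 18.2^2 = 331.24
S = 0.000201 * 331.24 * 127.4 / 26.7
Numerator = 0.000201 * 331.24 * 127.4 = 8.482195
S = 8.482195 / 26.7 = 0.3177 m

0.3177


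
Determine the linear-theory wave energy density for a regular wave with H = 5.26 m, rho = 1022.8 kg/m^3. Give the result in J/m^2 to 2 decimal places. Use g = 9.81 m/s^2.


E = (1/8) * rho * g * H^2
E = (1/8) * 1022.8 * 9.81 * 5.26^2
E = 0.125 * 1022.8 * 9.81 * 27.6676
E = 34700.94 J/m^2

34700.94


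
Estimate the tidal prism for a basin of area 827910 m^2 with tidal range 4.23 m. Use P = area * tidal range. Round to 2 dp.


Tidal prism = Area * Tidal range
P = 827910 * 4.23
P = 3502059.30 m^3

3502059.30


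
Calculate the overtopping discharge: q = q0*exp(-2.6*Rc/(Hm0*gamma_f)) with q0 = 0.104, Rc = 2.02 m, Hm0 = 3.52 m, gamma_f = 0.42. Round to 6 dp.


q = q0 * exp(-2.6 * Rc / (Hm0 * gamma_f))
Exponent = -2.6 * 2.02 / (3.52 * 0.42)
= -2.6 * 2.02 / 1.4784
= -3.552489
exp(-3.552489) = 0.028653
q = 0.104 * 0.028653
q = 0.002980 m^3/s/m

0.002980


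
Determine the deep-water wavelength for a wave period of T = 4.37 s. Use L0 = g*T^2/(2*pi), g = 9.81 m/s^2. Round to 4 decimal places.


L0 = g * T^2 / (2 * pi)
L0 = 9.81 * 4.37^2 / (2 * pi)
L0 = 9.81 * 19.0969 / 6.28319
L0 = 187.3406 / 6.28319
L0 = 29.8162 m

29.8162


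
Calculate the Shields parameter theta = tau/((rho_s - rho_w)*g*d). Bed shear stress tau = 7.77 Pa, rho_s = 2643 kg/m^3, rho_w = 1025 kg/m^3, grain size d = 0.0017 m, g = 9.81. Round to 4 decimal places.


theta = tau / ((rho_s - rho_w) * g * d)
rho_s - rho_w = 2643 - 1025 = 1618
Denominator = 1618 * 9.81 * 0.0017 = 26.983386
theta = 7.77 / 26.983386
theta = 0.2880

0.2880


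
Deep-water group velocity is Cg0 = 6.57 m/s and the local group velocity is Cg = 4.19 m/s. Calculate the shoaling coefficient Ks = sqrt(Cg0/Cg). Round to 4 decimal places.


Ks = sqrt(Cg0 / Cg)
Ks = sqrt(6.57 / 4.19)
Ks = sqrt(1.5680)
Ks = 1.2522

1.2522


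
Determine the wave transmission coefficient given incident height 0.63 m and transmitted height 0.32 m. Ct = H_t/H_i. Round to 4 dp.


Ct = H_t / H_i
Ct = 0.32 / 0.63
Ct = 0.5079

0.5079


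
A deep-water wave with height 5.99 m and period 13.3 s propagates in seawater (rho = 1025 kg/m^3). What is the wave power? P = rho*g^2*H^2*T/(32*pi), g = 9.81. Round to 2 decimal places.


P = rho * g^2 * H^2 * T / (32 * pi)
P = 1025 * 9.81^2 * 5.99^2 * 13.3 / (32 * pi)
P = 1025 * 96.2361 * 35.8801 * 13.3 / 100.53096
P = 468238.71 W/m

468238.71


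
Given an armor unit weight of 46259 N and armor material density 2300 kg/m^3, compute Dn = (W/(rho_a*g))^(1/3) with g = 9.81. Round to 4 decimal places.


V = W / (rho_a * g)
V = 46259 / (2300 * 9.81)
V = 46259 / 22563.00
V = 2.050215 m^3
Dn = V^(1/3) = 2.050215^(1/3)
Dn = 1.2704 m

1.2704


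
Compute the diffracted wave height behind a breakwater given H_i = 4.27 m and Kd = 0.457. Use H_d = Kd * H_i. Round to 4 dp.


H_d = Kd * H_i
H_d = 0.457 * 4.27
H_d = 1.9514 m

1.9514


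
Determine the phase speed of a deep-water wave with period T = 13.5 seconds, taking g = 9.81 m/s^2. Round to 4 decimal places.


We use the deep-water celerity formula:
C = g * T / (2 * pi)
C = 9.81 * 13.5 / (2 * 3.14159...)
C = 132.435000 / 6.283185
C = 21.0777 m/s

21.0777


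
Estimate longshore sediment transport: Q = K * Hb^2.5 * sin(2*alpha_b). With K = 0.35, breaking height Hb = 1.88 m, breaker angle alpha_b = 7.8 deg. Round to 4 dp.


Q = K * Hb^2.5 * sin(2 * alpha_b)
Hb^2.5 = 1.88^2.5 = 4.846125
sin(2 * 7.8) = sin(15.6) = 0.268920
Q = 0.35 * 4.846125 * 0.268920
Q = 0.4561 m^3/s

0.4561


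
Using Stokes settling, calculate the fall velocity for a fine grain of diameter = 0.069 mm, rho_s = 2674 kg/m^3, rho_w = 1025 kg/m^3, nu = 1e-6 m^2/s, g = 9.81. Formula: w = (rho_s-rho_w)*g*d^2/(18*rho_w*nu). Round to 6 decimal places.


w = (rho_s - rho_w) * g * d^2 / (18 * rho_w * nu)
d = 0.069 mm = 0.000069 m
rho_s - rho_w = 2674 - 1025 = 1649
Numerator = 1649 * 9.81 * (0.000069)^2 = 0.000077017221
Denominator = 18 * 1025 * 1e-6 = 0.018450
w = 0.004174 m/s

0.004174


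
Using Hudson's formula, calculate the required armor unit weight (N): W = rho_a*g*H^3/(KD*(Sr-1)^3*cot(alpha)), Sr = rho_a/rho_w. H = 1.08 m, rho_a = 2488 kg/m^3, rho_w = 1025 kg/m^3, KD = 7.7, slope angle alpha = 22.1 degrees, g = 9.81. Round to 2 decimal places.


Sr = rho_a / rho_w = 2488 / 1025 = 2.427317
(Sr - 1) = 1.427317
(Sr - 1)^3 = 2.907779
cot(22.1) = 1 / tan(22.1) = 1 / 0.406058 = 2.462703
Numerator = 2488 * 9.81 * 1.08^3 = 30746.1435
Denominator = 7.7 * 2.907779 * 2.462703 = 55.139669
W = 30746.1435 / 55.139669
W = 557.60 N

557.60


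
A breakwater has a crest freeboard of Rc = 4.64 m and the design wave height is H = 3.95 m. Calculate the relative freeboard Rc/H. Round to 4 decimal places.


Relative freeboard = Rc / H
= 4.64 / 3.95
= 1.1747

1.1747


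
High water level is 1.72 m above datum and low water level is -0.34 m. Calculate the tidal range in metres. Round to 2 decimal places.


Tidal range = High water - Low water
Tidal range = 1.72 - (-0.34)
Tidal range = 2.06 m

2.06


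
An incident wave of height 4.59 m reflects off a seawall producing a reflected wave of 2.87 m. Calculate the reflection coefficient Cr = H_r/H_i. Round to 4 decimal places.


Cr = H_r / H_i
Cr = 2.87 / 4.59
Cr = 0.6253

0.6253


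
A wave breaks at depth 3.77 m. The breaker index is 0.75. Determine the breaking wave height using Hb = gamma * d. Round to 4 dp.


Hb = gamma * d
Hb = 0.75 * 3.77
Hb = 2.8275 m

2.8275


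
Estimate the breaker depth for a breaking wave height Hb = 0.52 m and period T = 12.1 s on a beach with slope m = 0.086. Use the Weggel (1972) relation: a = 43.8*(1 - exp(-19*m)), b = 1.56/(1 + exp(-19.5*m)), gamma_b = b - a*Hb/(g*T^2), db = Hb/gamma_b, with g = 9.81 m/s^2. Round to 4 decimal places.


a = 43.8 * (1 - exp(-19 * m))
exp(-19 * 0.086) = exp(-1.6340) = 0.195147
a = 43.8 * (1 - 0.195147) = 35.252543
b = 1.56 / (1 + exp(-19.5 * m))
exp(-19.5 * 0.086) = exp(-1.6770) = 0.186934
b = 1.56 / (1 + 0.186934) = 1.314311
Hb / (g * T^2) = 0.52 / (9.81 * 12.1^2) = 0.52 / 1436.2821 = 0.00036205
gamma_b = b - a * Hb/(g*T^2) = 1.314311 - 35.252543 * 0.00036205 = 1.301548
db = Hb / gamma_b = 0.52 / 1.301548
db = 0.3995 m

0.3995


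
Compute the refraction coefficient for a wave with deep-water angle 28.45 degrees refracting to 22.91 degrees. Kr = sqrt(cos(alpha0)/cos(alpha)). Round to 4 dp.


Kr = sqrt(cos(alpha0) / cos(alpha))
cos(28.45) = 0.879233
cos(22.91) = 0.921117
Kr = sqrt(0.879233 / 0.921117)
Kr = sqrt(0.954529)
Kr = 0.9770

0.9770


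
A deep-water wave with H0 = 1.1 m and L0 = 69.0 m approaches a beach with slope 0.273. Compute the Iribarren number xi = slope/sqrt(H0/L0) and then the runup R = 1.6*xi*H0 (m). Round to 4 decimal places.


xi = slope / sqrt(H0/L0)
H0/L0 = 1.1/69.0 = 0.015942
sqrt(0.015942) = 0.126262
xi = 0.273 / 0.126262 = 2.162175
R = 1.6 * xi * H0 = 1.6 * 2.162175 * 1.1
R = 3.8054 m

3.8054
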